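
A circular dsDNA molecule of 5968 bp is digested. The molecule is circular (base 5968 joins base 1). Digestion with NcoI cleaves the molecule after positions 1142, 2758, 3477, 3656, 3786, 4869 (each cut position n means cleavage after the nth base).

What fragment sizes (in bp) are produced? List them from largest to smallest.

Circular molecule, 6 cuts → 6 fragments:
  2758 − 1142 = 1616 bp
  3477 − 2758 = 719 bp
  3656 − 3477 = 179 bp
  3786 − 3656 = 130 bp
  4869 − 3786 = 1083 bp
  wrap: 5968 − 4869 + 1142 = 2241 bp
Sorted largest to smallest: 2241, 1616, 1083, 719, 179, 130 bp.

2241, 1616, 1083, 719, 179, 130 bp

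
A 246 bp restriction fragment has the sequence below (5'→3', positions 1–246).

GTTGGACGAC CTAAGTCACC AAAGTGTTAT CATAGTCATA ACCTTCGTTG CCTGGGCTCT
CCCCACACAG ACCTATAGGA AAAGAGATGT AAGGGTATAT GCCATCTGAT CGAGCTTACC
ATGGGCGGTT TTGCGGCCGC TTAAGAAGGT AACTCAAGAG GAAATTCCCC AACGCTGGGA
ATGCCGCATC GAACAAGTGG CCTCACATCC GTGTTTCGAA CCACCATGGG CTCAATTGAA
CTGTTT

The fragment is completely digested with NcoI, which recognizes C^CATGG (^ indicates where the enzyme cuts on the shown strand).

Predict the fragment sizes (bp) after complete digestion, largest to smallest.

119, 105, 22 bp

NcoI sites (CCATGG) start at positions 119, 224.
NcoI cuts after the first base of each site, so after positions 119, 224.
Linear molecule, 2 cuts → 3 fragments:
  1–119 → 119 bp
  120–224 → 105 bp
  225–246 → 22 bp
Sorted largest to smallest: 119, 105, 22 bp.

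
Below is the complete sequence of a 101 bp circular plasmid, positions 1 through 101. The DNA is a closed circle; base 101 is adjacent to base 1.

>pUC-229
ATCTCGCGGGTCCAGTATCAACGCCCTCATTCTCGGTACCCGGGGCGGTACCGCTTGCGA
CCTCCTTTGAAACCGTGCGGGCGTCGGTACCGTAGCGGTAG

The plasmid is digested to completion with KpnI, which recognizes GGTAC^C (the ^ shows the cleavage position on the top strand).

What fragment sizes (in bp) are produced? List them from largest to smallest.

50, 39, 12 bp

KpnI sites (GGTACC) start at positions 35, 47, 86.
KpnI cuts after base 5 of each site (before the last base), so after positions 39, 51, 90.
Circular molecule, 3 cuts → 3 fragments:
  40–51 → 12 bp
  52–90 → 39 bp
  91–101 then 1–39 → 11 + 39 = 50 bp
Sorted largest to smallest: 50, 39, 12 bp.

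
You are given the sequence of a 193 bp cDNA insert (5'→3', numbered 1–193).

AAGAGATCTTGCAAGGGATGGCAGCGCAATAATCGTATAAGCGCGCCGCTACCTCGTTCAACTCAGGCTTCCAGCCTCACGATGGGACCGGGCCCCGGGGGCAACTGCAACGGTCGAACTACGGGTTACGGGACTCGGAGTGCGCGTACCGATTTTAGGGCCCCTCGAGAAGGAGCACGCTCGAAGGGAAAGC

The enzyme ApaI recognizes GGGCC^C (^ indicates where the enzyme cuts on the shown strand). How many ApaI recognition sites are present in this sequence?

GGGCCC occurs starting at positions 90, 158.
ApaI cuts at 2 sites.

2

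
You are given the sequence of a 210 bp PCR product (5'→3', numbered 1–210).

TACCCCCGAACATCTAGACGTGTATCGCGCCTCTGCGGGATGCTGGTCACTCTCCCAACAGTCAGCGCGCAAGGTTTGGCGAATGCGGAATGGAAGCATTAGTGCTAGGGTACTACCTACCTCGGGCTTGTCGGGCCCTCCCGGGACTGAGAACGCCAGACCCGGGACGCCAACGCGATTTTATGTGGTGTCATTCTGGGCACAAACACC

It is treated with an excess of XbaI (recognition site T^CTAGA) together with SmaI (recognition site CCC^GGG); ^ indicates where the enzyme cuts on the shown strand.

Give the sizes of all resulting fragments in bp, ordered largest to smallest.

129, 47, 21, 13 bp

The XbaI site (TCTAGA) starts at position 13.
XbaI cuts after the first base of each site, so after position 13.
SmaI sites (CCCGGG) start at positions 140, 161.
SmaI cuts after base 3 of each site, so after positions 142, 163.
Combined cut positions: 13, 142, 163.
Linear molecule, 3 cuts → 4 fragments:
  1–13 → 13 bp
  14–142 → 129 bp
  143–163 → 21 bp
  164–210 → 47 bp
Sorted largest to smallest: 129, 47, 21, 13 bp.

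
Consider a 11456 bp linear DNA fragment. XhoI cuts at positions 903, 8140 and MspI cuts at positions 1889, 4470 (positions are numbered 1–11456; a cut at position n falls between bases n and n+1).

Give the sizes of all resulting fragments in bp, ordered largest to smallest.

3670, 3316, 2581, 986, 903 bp

Combined cut positions (sorted): 903, 1889, 4470, 8140.
Linear molecule, 4 cuts → 5 fragments:
  903 − 0 = 903 bp
  1889 − 903 = 986 bp
  4470 − 1889 = 2581 bp
  8140 − 4470 = 3670 bp
  11456 − 8140 = 3316 bp
Sorted largest to smallest: 3670, 3316, 2581, 986, 903 bp.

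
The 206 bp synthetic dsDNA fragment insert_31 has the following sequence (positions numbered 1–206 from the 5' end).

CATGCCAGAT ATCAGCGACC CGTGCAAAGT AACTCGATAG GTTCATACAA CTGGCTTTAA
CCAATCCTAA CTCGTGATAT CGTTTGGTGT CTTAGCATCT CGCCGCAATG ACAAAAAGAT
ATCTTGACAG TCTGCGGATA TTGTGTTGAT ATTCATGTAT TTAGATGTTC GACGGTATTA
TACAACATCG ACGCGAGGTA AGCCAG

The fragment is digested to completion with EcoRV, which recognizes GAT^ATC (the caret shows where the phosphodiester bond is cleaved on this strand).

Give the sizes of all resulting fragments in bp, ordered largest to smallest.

EcoRV sites (GATATC) start at positions 8, 76, 118.
EcoRV cuts after base 3 of each site, so after positions 10, 78, 120.
Linear molecule, 3 cuts → 4 fragments:
  1–10 → 10 bp
  11–78 → 68 bp
  79–120 → 42 bp
  121–206 → 86 bp
Sorted largest to smallest: 86, 68, 42, 10 bp.

86, 68, 42, 10 bp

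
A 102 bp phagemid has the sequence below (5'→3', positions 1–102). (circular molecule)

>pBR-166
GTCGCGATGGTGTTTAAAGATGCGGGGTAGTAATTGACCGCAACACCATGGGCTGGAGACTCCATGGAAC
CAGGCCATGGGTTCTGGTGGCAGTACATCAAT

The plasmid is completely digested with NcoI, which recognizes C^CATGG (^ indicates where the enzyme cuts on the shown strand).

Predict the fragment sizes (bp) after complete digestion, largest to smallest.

73, 16, 13 bp

NcoI sites (CCATGG) start at positions 46, 62, 75.
NcoI cuts after the first base of each site, so after positions 46, 62, 75.
Circular molecule, 3 cuts → 3 fragments:
  47–62 → 16 bp
  63–75 → 13 bp
  76–102 then 1–46 → 27 + 46 = 73 bp
Sorted largest to smallest: 73, 16, 13 bp.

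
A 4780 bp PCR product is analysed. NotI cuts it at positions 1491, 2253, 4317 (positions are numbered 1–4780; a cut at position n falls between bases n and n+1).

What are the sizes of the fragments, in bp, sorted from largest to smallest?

Linear molecule, 3 cuts → 4 fragments:
  1491 − 0 = 1491 bp
  2253 − 1491 = 762 bp
  4317 − 2253 = 2064 bp
  4780 − 4317 = 463 bp
Sorted largest to smallest: 2064, 1491, 762, 463 bp.

2064, 1491, 762, 463 bp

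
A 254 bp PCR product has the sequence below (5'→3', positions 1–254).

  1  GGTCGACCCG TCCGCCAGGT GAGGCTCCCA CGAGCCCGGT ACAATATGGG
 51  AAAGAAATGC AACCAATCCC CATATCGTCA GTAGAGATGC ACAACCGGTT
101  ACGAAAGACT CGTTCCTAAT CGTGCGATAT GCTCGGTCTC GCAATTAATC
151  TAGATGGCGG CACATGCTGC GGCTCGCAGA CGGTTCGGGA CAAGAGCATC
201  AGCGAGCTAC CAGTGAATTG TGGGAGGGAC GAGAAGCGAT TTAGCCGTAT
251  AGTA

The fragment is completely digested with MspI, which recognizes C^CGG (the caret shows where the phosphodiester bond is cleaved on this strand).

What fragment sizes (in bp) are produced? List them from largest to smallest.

159, 59, 36 bp

MspI sites (CCGG) start at positions 36, 95.
MspI cuts after the first base of each site, so after positions 36, 95.
Linear molecule, 2 cuts → 3 fragments:
  1–36 → 36 bp
  37–95 → 59 bp
  96–254 → 159 bp
Sorted largest to smallest: 159, 59, 36 bp.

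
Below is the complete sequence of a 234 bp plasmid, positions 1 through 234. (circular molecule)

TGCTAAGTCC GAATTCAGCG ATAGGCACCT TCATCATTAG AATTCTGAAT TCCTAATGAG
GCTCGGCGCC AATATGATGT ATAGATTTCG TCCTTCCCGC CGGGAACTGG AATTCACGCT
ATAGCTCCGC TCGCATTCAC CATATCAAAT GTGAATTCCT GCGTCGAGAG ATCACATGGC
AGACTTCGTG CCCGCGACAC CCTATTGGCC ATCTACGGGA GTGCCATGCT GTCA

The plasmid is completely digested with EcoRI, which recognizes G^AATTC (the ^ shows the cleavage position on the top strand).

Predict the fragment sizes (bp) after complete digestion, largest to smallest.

92, 63, 43, 29, 7 bp

EcoRI sites (GAATTC) start at positions 11, 40, 47, 110, 153.
EcoRI cuts after the first base of each site, so after positions 11, 40, 47, 110, 153.
Circular molecule, 5 cuts → 5 fragments:
  12–40 → 29 bp
  41–47 → 7 bp
  48–110 → 63 bp
  111–153 → 43 bp
  154–234 then 1–11 → 81 + 11 = 92 bp
Sorted largest to smallest: 92, 63, 43, 29, 7 bp.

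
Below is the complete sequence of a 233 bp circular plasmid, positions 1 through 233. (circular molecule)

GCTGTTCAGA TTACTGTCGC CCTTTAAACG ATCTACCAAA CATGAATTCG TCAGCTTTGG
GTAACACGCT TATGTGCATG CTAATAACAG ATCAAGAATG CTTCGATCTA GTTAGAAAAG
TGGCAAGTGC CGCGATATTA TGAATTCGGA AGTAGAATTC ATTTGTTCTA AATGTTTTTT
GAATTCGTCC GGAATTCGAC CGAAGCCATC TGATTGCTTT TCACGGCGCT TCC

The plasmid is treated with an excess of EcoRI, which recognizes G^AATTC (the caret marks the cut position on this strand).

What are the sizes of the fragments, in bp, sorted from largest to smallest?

98, 85, 26, 13, 11 bp

EcoRI sites (GAATTC) start at positions 44, 142, 155, 181, 192.
EcoRI cuts after the first base of each site, so after positions 44, 142, 155, 181, 192.
Circular molecule, 5 cuts → 5 fragments:
  45–142 → 98 bp
  143–155 → 13 bp
  156–181 → 26 bp
  182–192 → 11 bp
  193–233 then 1–44 → 41 + 44 = 85 bp
Sorted largest to smallest: 98, 85, 26, 13, 11 bp.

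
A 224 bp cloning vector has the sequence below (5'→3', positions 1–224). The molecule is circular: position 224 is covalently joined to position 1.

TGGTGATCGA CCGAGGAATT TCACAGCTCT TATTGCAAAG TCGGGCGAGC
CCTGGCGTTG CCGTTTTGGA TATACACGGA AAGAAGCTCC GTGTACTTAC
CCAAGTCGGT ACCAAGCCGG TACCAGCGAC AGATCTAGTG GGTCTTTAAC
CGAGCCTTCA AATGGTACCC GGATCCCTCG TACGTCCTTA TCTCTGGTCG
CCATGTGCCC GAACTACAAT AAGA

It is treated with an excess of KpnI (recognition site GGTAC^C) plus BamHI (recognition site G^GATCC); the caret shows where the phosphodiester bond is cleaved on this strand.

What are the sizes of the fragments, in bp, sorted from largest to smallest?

KpnI sites (GGTACC) start at positions 108, 119, 164.
KpnI cuts after base 5 of each site (before the last base), so after positions 112, 123, 168.
The BamHI site (GGATCC) starts at position 171.
BamHI cuts after the first base of each site, so after position 171.
Combined cut positions: 112, 123, 168, 171.
Circular molecule, 4 cuts → 4 fragments:
  113–123 → 11 bp
  124–168 → 45 bp
  169–171 → 3 bp
  172–224 then 1–112 → 53 + 112 = 165 bp
Sorted largest to smallest: 165, 45, 11, 3 bp.

165, 45, 11, 3 bp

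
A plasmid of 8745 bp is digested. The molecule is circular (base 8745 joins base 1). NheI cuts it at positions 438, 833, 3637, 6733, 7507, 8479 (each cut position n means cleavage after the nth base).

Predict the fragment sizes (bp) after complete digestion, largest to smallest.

Circular molecule, 6 cuts → 6 fragments:
  833 − 438 = 395 bp
  3637 − 833 = 2804 bp
  6733 − 3637 = 3096 bp
  7507 − 6733 = 774 bp
  8479 − 7507 = 972 bp
  wrap: 8745 − 8479 + 438 = 704 bp
Sorted largest to smallest: 3096, 2804, 972, 774, 704, 395 bp.

3096, 2804, 972, 774, 704, 395 bp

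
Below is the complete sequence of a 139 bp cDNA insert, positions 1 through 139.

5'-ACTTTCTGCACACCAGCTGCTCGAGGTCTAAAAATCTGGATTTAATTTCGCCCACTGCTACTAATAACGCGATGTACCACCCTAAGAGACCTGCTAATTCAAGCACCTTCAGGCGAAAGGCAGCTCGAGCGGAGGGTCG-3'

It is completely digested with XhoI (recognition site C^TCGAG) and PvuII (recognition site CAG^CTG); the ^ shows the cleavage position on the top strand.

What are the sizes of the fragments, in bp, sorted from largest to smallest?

XhoI sites (CTCGAG) start at positions 20, 124.
XhoI cuts after the first base of each site, so after positions 20, 124.
The PvuII site (CAGCTG) starts at position 14.
PvuII cuts after base 3 of each site, so after position 16.
Combined cut positions: 16, 20, 124.
Linear molecule, 3 cuts → 4 fragments:
  1–16 → 16 bp
  17–20 → 4 bp
  21–124 → 104 bp
  125–139 → 15 bp
Sorted largest to smallest: 104, 16, 15, 4 bp.

104, 16, 15, 4 bp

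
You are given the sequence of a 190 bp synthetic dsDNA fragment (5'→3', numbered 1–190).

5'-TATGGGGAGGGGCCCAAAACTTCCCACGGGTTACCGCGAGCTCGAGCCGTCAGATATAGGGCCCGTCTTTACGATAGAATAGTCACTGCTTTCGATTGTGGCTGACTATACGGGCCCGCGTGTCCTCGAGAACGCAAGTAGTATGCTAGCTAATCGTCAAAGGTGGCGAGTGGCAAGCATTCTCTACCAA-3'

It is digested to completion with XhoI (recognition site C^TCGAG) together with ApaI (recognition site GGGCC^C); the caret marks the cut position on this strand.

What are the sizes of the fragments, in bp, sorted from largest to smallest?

65, 53, 27, 22, 14, 9 bp

XhoI sites (CTCGAG) start at positions 41, 125.
XhoI cuts after the first base of each site, so after positions 41, 125.
ApaI sites (GGGCCC) start at positions 10, 59, 112.
ApaI cuts after base 5 of each site (before the last base), so after positions 14, 63, 116.
Combined cut positions: 14, 41, 63, 116, 125.
Linear molecule, 5 cuts → 6 fragments:
  1–14 → 14 bp
  15–41 → 27 bp
  42–63 → 22 bp
  64–116 → 53 bp
  117–125 → 9 bp
  126–190 → 65 bp
Sorted largest to smallest: 65, 53, 27, 22, 14, 9 bp.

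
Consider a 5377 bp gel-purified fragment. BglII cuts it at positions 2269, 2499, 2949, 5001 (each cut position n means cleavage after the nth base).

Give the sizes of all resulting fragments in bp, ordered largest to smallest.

Linear molecule, 4 cuts → 5 fragments:
  2269 − 0 = 2269 bp
  2499 − 2269 = 230 bp
  2949 − 2499 = 450 bp
  5001 − 2949 = 2052 bp
  5377 − 5001 = 376 bp
Sorted largest to smallest: 2269, 2052, 450, 376, 230 bp.

2269, 2052, 450, 376, 230 bp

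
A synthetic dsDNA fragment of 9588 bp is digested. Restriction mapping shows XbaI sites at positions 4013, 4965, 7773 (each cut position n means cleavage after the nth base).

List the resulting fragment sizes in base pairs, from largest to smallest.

4013, 2808, 1815, 952 bp

Linear molecule, 3 cuts → 4 fragments:
  4013 − 0 = 4013 bp
  4965 − 4013 = 952 bp
  7773 − 4965 = 2808 bp
  9588 − 7773 = 1815 bp
Sorted largest to smallest: 4013, 2808, 1815, 952 bp.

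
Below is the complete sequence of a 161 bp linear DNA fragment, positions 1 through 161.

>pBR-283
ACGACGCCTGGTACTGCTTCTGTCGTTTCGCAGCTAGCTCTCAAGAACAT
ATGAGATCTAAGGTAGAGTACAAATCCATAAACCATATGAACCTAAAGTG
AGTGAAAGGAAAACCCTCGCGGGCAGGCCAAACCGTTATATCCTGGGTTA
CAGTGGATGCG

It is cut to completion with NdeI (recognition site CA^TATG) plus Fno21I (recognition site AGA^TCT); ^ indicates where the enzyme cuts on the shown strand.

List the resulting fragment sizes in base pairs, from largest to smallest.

76, 49, 29, 7 bp

NdeI sites (CATATG) start at positions 48, 84.
NdeI cuts after base 2 of each site, so after positions 49, 85.
The Fno21I site (AGATCT) starts at position 54.
Fno21I cuts after base 3 of each site, so after position 56.
Combined cut positions: 49, 56, 85.
Linear molecule, 3 cuts → 4 fragments:
  1–49 → 49 bp
  50–56 → 7 bp
  57–85 → 29 bp
  86–161 → 76 bp
Sorted largest to smallest: 76, 49, 29, 7 bp.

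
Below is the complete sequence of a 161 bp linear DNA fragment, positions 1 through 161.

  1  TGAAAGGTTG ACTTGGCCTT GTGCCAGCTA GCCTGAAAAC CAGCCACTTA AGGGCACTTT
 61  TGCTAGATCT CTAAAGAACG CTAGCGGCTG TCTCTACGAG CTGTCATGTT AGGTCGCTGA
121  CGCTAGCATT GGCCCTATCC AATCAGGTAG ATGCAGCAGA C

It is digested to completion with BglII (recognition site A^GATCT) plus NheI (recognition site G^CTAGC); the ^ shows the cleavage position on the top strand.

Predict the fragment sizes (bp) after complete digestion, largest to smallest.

42, 39, 38, 27, 15 bp

The BglII site (AGATCT) starts at position 65.
BglII cuts after the first base of each site, so after position 65.
NheI sites (GCTAGC) start at positions 27, 80, 122.
NheI cuts after the first base of each site, so after positions 27, 80, 122.
Combined cut positions: 27, 65, 80, 122.
Linear molecule, 4 cuts → 5 fragments:
  1–27 → 27 bp
  28–65 → 38 bp
  66–80 → 15 bp
  81–122 → 42 bp
  123–161 → 39 bp
Sorted largest to smallest: 42, 39, 38, 27, 15 bp.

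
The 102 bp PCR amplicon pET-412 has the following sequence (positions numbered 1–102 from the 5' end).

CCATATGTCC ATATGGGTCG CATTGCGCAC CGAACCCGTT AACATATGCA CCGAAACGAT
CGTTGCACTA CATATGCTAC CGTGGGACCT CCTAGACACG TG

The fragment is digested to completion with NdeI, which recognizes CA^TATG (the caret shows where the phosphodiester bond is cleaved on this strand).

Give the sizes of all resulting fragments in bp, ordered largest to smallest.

33, 30, 28, 8, 3 bp

NdeI sites (CATATG) start at positions 2, 10, 43, 71.
NdeI cuts after base 2 of each site, so after positions 3, 11, 44, 72.
Linear molecule, 4 cuts → 5 fragments:
  1–3 → 3 bp
  4–11 → 8 bp
  12–44 → 33 bp
  45–72 → 28 bp
  73–102 → 30 bp
Sorted largest to smallest: 33, 30, 28, 8, 3 bp.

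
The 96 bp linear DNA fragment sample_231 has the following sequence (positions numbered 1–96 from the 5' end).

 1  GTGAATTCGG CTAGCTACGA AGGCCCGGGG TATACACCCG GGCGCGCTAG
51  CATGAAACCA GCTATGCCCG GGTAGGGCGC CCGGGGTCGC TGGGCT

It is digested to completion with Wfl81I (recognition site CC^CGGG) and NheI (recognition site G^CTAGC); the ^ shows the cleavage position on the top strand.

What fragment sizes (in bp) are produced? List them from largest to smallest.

22, 15, 15, 13, 13, 10, 8 bp

Wfl81I sites (CCCGGG) start at positions 24, 37, 67, 80.
Wfl81I cuts after base 2 of each site, so after positions 25, 38, 68, 81.
NheI sites (GCTAGC) start at positions 10, 46.
NheI cuts after the first base of each site, so after positions 10, 46.
Combined cut positions: 10, 25, 38, 46, 68, 81.
Linear molecule, 6 cuts → 7 fragments:
  1–10 → 10 bp
  11–25 → 15 bp
  26–38 → 13 bp
  39–46 → 8 bp
  47–68 → 22 bp
  69–81 → 13 bp
  82–96 → 15 bp
Sorted largest to smallest: 22, 15, 15, 13, 13, 10, 8 bp.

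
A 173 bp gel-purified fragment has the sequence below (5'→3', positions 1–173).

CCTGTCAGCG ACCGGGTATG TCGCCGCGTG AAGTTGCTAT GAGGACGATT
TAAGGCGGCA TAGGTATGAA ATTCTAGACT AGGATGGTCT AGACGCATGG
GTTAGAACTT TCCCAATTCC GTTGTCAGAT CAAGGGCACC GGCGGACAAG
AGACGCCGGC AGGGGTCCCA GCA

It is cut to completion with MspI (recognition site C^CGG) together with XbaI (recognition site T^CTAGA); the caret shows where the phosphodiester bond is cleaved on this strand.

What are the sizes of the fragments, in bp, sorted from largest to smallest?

61, 51, 17, 17, 15, 12 bp

MspI sites (CCGG) start at positions 12, 139, 156.
MspI cuts after the first base of each site, so after positions 12, 139, 156.
XbaI sites (TCTAGA) start at positions 73, 88.
XbaI cuts after the first base of each site, so after positions 73, 88.
Combined cut positions: 12, 73, 88, 139, 156.
Linear molecule, 5 cuts → 6 fragments:
  1–12 → 12 bp
  13–73 → 61 bp
  74–88 → 15 bp
  89–139 → 51 bp
  140–156 → 17 bp
  157–173 → 17 bp
Sorted largest to smallest: 61, 51, 17, 17, 15, 12 bp.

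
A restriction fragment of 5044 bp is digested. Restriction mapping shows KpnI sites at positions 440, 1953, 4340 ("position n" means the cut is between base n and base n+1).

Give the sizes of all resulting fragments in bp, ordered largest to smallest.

Linear molecule, 3 cuts → 4 fragments:
  440 − 0 = 440 bp
  1953 − 440 = 1513 bp
  4340 − 1953 = 2387 bp
  5044 − 4340 = 704 bp
Sorted largest to smallest: 2387, 1513, 704, 440 bp.

2387, 1513, 704, 440 bp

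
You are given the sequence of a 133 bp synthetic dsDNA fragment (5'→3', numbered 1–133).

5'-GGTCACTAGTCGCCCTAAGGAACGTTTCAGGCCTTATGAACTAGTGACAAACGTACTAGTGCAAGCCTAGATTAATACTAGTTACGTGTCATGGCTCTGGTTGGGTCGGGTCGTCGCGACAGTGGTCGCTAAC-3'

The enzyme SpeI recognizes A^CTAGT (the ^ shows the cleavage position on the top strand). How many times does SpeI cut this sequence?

ACTAGT occurs starting at positions 5, 40, 55, 77.
SpeI cuts at 4 sites.

4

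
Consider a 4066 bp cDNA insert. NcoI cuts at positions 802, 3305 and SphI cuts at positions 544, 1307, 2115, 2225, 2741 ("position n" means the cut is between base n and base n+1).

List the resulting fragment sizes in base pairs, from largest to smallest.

808, 761, 564, 544, 516, 505, 258, 110 bp

Combined cut positions (sorted): 544, 802, 1307, 2115, 2225, 2741, 3305.
Linear molecule, 7 cuts → 8 fragments:
  544 − 0 = 544 bp
  802 − 544 = 258 bp
  1307 − 802 = 505 bp
  2115 − 1307 = 808 bp
  2225 − 2115 = 110 bp
  2741 − 2225 = 516 bp
  3305 − 2741 = 564 bp
  4066 − 3305 = 761 bp
Sorted largest to smallest: 808, 761, 564, 544, 516, 505, 258, 110 bp.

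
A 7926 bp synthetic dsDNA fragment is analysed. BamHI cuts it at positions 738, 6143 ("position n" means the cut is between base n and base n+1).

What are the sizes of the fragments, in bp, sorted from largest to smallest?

Linear molecule, 2 cuts → 3 fragments:
  738 − 0 = 738 bp
  6143 − 738 = 5405 bp
  7926 − 6143 = 1783 bp
Sorted largest to smallest: 5405, 1783, 738 bp.

5405, 1783, 738 bp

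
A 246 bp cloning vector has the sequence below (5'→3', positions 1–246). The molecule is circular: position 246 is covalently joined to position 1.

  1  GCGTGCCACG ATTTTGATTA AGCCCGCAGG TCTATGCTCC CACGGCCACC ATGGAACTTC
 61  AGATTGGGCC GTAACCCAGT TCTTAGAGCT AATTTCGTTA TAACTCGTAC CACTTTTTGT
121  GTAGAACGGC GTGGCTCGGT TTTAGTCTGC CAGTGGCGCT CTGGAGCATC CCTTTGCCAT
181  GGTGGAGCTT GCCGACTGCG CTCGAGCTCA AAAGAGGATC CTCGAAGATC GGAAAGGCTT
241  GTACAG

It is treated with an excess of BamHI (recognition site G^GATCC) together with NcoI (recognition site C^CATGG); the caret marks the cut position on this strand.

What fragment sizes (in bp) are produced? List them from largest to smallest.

The BamHI site (GGATCC) starts at position 216.
BamHI cuts after the first base of each site, so after position 216.
NcoI sites (CCATGG) start at positions 49, 177.
NcoI cuts after the first base of each site, so after positions 49, 177.
Combined cut positions: 49, 177, 216.
Circular molecule, 3 cuts → 3 fragments:
  50–177 → 128 bp
  178–216 → 39 bp
  217–246 then 1–49 → 30 + 49 = 79 bp
Sorted largest to smallest: 128, 79, 39 bp.

128, 79, 39 bp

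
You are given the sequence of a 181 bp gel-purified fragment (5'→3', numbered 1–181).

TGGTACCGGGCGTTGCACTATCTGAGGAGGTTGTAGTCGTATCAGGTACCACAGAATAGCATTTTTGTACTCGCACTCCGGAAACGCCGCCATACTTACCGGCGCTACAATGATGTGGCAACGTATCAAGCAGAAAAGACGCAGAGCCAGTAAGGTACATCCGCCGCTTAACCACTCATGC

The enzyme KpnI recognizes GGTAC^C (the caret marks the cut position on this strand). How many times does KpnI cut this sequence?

GGTACC occurs starting at positions 2, 45.
KpnI cuts at 2 sites.

2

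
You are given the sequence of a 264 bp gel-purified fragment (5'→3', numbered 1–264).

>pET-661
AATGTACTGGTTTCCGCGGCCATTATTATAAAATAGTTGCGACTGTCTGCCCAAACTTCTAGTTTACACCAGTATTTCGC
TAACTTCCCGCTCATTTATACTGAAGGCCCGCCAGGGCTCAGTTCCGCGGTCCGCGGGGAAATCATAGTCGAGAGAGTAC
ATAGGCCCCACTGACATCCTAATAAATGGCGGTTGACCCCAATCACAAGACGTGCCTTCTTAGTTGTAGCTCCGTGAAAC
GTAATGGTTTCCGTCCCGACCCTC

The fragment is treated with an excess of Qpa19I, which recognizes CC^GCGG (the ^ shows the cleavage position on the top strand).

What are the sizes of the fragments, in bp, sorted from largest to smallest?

131, 111, 15, 7 bp

Qpa19I sites (CCGCGG) start at positions 14, 125, 132.
Qpa19I cuts after base 2 of each site, so after positions 15, 126, 133.
Linear molecule, 3 cuts → 4 fragments:
  1–15 → 15 bp
  16–126 → 111 bp
  127–133 → 7 bp
  134–264 → 131 bp
Sorted largest to smallest: 131, 111, 15, 7 bp.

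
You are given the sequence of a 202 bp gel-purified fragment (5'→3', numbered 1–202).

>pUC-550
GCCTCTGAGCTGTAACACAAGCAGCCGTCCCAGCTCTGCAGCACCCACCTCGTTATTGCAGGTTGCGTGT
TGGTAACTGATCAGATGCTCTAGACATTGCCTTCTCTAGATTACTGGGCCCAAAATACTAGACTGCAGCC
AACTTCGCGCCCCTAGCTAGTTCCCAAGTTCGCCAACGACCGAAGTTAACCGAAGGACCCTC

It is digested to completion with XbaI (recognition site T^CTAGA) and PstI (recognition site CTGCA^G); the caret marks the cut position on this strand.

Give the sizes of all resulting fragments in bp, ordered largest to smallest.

XbaI sites (TCTAGA) start at positions 89, 105.
XbaI cuts after the first base of each site, so after positions 89, 105.
PstI sites (CTGCAG) start at positions 36, 133.
PstI cuts after base 5 of each site (before the last base), so after positions 40, 137.
Combined cut positions: 40, 89, 105, 137.
Linear molecule, 4 cuts → 5 fragments:
  1–40 → 40 bp
  41–89 → 49 bp
  90–105 → 16 bp
  106–137 → 32 bp
  138–202 → 65 bp
Sorted largest to smallest: 65, 49, 40, 32, 16 bp.

65, 49, 40, 32, 16 bp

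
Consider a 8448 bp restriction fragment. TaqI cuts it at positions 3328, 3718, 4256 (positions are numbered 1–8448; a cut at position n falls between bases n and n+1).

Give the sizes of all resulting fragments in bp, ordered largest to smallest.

Linear molecule, 3 cuts → 4 fragments:
  3328 − 0 = 3328 bp
  3718 − 3328 = 390 bp
  4256 − 3718 = 538 bp
  8448 − 4256 = 4192 bp
Sorted largest to smallest: 4192, 3328, 538, 390 bp.

4192, 3328, 538, 390 bp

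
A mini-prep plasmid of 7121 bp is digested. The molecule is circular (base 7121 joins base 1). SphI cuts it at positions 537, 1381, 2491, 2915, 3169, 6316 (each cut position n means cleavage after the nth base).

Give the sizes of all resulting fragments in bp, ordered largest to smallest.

Circular molecule, 6 cuts → 6 fragments:
  1381 − 537 = 844 bp
  2491 − 1381 = 1110 bp
  2915 − 2491 = 424 bp
  3169 − 2915 = 254 bp
  6316 − 3169 = 3147 bp
  wrap: 7121 − 6316 + 537 = 1342 bp
Sorted largest to smallest: 3147, 1342, 1110, 844, 424, 254 bp.

3147, 1342, 1110, 844, 424, 254 bp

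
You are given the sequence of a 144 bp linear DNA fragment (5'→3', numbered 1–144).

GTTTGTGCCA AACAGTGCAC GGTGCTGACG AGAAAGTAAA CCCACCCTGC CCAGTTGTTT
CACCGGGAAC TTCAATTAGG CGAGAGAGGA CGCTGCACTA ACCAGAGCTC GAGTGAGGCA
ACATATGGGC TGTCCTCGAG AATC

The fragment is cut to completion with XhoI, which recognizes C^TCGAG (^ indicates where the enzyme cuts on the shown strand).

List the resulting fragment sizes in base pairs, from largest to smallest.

XhoI sites (CTCGAG) start at positions 108, 135.
XhoI cuts after the first base of each site, so after positions 108, 135.
Linear molecule, 2 cuts → 3 fragments:
  1–108 → 108 bp
  109–135 → 27 bp
  136–144 → 9 bp
Sorted largest to smallest: 108, 27, 9 bp.

108, 27, 9 bp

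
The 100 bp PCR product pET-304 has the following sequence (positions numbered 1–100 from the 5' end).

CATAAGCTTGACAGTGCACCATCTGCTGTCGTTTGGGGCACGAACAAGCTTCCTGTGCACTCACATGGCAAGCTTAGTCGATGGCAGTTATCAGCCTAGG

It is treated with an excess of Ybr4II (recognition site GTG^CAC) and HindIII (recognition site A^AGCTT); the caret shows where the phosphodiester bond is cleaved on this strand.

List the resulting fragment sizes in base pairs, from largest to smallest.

Ybr4II sites (GTGCAC) start at positions 14, 55.
Ybr4II cuts after base 3 of each site, so after positions 16, 57.
HindIII sites (AAGCTT) start at positions 4, 46, 70.
HindIII cuts after the first base of each site, so after positions 4, 46, 70.
Combined cut positions: 4, 16, 46, 57, 70.
Linear molecule, 5 cuts → 6 fragments:
  1–4 → 4 bp
  5–16 → 12 bp
  17–46 → 30 bp
  47–57 → 11 bp
  58–70 → 13 bp
  71–100 → 30 bp
Sorted largest to smallest: 30, 30, 13, 12, 11, 4 bp.

30, 30, 13, 12, 11, 4 bp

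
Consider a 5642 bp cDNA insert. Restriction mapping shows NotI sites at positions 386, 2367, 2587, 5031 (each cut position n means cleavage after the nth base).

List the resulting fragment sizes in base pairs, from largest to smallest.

2444, 1981, 611, 386, 220 bp

Linear molecule, 4 cuts → 5 fragments:
  386 − 0 = 386 bp
  2367 − 386 = 1981 bp
  2587 − 2367 = 220 bp
  5031 − 2587 = 2444 bp
  5642 − 5031 = 611 bp
Sorted largest to smallest: 2444, 1981, 611, 386, 220 bp.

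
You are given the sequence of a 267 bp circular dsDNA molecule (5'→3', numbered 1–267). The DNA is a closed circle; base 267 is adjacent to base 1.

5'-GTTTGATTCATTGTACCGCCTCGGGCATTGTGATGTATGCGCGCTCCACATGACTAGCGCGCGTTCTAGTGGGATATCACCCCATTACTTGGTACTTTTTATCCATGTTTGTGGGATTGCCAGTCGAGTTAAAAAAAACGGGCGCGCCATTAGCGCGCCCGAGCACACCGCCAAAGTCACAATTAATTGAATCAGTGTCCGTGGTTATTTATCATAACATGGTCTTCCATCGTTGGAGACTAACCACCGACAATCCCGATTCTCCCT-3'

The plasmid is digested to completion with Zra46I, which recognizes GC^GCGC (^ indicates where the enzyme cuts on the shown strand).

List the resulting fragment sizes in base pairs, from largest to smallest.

Zra46I sites (GCGCGC) start at positions 39, 57, 142, 153.
Zra46I cuts after base 2 of each site, so after positions 40, 58, 143, 154.
Circular molecule, 4 cuts → 4 fragments:
  41–58 → 18 bp
  59–143 → 85 bp
  144–154 → 11 bp
  155–267 then 1–40 → 113 + 40 = 153 bp
Sorted largest to smallest: 153, 85, 18, 11 bp.

153, 85, 18, 11 bp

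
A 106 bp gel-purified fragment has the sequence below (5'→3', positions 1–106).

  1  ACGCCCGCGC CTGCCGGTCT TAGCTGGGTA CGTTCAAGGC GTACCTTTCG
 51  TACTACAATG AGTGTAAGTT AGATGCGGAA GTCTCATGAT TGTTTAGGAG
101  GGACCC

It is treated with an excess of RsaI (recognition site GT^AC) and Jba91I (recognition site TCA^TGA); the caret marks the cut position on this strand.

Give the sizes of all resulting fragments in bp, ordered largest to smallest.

35, 29, 20, 13, 9 bp

RsaI sites (GTAC) start at positions 28, 41, 50.
RsaI cuts after base 2 of each site, so after positions 29, 42, 51.
The Jba91I site (TCATGA) starts at position 84.
Jba91I cuts after base 3 of each site, so after position 86.
Combined cut positions: 29, 42, 51, 86.
Linear molecule, 4 cuts → 5 fragments:
  1–29 → 29 bp
  30–42 → 13 bp
  43–51 → 9 bp
  52–86 → 35 bp
  87–106 → 20 bp
Sorted largest to smallest: 35, 29, 20, 13, 9 bp.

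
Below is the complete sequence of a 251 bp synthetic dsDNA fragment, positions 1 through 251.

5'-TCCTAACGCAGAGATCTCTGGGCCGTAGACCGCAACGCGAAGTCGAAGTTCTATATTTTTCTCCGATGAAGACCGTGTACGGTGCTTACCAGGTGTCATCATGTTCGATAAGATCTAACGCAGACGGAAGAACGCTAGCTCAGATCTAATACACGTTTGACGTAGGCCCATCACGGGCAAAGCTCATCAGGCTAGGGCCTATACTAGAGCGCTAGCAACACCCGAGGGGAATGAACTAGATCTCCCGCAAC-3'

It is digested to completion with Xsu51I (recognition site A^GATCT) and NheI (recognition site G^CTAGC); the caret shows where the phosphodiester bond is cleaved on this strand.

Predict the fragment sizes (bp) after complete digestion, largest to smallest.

Xsu51I sites (AGATCT) start at positions 12, 111, 142, 238.
Xsu51I cuts after the first base of each site, so after positions 12, 111, 142, 238.
NheI sites (GCTAGC) start at positions 134, 211.
NheI cuts after the first base of each site, so after positions 134, 211.
Combined cut positions: 12, 111, 134, 142, 211, 238.
Linear molecule, 6 cuts → 7 fragments:
  1–12 → 12 bp
  13–111 → 99 bp
  112–134 → 23 bp
  135–142 → 8 bp
  143–211 → 69 bp
  212–238 → 27 bp
  239–251 → 13 bp
Sorted largest to smallest: 99, 69, 27, 23, 13, 12, 8 bp.

99, 69, 27, 23, 13, 12, 8 bp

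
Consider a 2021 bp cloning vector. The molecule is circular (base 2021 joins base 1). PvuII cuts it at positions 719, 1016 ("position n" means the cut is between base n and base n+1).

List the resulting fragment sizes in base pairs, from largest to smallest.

1724, 297 bp

Circular molecule, 2 cuts → 2 fragments:
  1016 − 719 = 297 bp
  wrap: 2021 − 1016 + 719 = 1724 bp
Sorted largest to smallest: 1724, 297 bp.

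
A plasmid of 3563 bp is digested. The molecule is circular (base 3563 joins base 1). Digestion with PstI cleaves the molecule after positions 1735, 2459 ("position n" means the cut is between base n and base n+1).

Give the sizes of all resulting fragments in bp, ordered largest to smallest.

2839, 724 bp

Circular molecule, 2 cuts → 2 fragments:
  2459 − 1735 = 724 bp
  wrap: 3563 − 2459 + 1735 = 2839 bp
Sorted largest to smallest: 2839, 724 bp.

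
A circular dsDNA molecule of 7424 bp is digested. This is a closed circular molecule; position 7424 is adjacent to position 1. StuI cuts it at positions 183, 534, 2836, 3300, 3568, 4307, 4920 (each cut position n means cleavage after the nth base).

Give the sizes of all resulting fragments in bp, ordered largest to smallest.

Circular molecule, 7 cuts → 7 fragments:
  534 − 183 = 351 bp
  2836 − 534 = 2302 bp
  3300 − 2836 = 464 bp
  3568 − 3300 = 268 bp
  4307 − 3568 = 739 bp
  4920 − 4307 = 613 bp
  wrap: 7424 − 4920 + 183 = 2687 bp
Sorted largest to smallest: 2687, 2302, 739, 613, 464, 351, 268 bp.

2687, 2302, 739, 613, 464, 351, 268 bp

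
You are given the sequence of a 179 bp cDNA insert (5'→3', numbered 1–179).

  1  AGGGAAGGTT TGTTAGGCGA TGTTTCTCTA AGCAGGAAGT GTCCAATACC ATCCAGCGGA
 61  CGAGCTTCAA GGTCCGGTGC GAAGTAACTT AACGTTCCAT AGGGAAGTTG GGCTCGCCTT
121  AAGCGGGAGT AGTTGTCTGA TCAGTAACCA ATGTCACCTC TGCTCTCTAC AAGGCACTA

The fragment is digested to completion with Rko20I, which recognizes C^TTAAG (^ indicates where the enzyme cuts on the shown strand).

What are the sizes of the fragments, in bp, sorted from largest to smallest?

The Rko20I site (CTTAAG) starts at position 118.
Rko20I cuts after the first base of each site, so after position 118.
Linear molecule, 1 cut → 2 fragments:
  1–118 → 118 bp
  119–179 → 61 bp
Sorted largest to smallest: 118, 61 bp.

118, 61 bp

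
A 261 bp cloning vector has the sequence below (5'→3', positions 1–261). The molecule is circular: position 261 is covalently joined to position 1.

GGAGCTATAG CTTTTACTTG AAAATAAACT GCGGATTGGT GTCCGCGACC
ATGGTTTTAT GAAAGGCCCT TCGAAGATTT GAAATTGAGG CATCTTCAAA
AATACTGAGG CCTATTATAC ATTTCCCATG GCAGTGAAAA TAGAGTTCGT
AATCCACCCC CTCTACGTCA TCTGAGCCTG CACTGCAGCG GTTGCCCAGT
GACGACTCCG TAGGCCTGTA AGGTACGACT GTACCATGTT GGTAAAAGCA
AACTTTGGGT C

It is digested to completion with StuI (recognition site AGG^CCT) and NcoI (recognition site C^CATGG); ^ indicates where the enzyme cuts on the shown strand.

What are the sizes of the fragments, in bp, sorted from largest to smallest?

StuI sites (AGGCCT) start at positions 108, 212.
StuI cuts after base 3 of each site, so after positions 110, 214.
NcoI sites (CCATGG) start at positions 49, 126.
NcoI cuts after the first base of each site, so after positions 49, 126.
Combined cut positions: 49, 110, 126, 214.
Circular molecule, 4 cuts → 4 fragments:
  50–110 → 61 bp
  111–126 → 16 bp
  127–214 → 88 bp
  215–261 then 1–49 → 47 + 49 = 96 bp
Sorted largest to smallest: 96, 88, 61, 16 bp.

96, 88, 61, 16 bp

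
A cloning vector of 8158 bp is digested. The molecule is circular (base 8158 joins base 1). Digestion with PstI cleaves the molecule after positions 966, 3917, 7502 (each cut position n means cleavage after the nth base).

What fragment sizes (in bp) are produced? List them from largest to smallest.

Circular molecule, 3 cuts → 3 fragments:
  3917 − 966 = 2951 bp
  7502 − 3917 = 3585 bp
  wrap: 8158 − 7502 + 966 = 1622 bp
Sorted largest to smallest: 3585, 2951, 1622 bp.

3585, 2951, 1622 bp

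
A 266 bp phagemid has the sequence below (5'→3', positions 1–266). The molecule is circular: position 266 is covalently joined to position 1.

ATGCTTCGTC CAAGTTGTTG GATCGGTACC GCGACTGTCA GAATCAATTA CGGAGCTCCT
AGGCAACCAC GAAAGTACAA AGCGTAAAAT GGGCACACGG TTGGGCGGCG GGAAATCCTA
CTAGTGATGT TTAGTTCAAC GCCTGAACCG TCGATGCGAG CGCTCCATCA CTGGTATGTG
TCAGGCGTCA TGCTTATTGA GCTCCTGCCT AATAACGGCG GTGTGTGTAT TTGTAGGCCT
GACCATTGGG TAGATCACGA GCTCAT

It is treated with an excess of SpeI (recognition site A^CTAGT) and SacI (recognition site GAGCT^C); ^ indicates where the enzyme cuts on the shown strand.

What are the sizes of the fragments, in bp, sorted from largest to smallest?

83, 63, 60, 60 bp

The SpeI site (ACTAGT) starts at position 120.
SpeI cuts after the first base of each site, so after position 120.
SacI sites (GAGCTC) start at positions 53, 199, 259.
SacI cuts after base 5 of each site (before the last base), so after positions 57, 203, 263.
Combined cut positions: 57, 120, 203, 263.
Circular molecule, 4 cuts → 4 fragments:
  58–120 → 63 bp
  121–203 → 83 bp
  204–263 → 60 bp
  264–266 then 1–57 → 3 + 57 = 60 bp
Sorted largest to smallest: 83, 63, 60, 60 bp.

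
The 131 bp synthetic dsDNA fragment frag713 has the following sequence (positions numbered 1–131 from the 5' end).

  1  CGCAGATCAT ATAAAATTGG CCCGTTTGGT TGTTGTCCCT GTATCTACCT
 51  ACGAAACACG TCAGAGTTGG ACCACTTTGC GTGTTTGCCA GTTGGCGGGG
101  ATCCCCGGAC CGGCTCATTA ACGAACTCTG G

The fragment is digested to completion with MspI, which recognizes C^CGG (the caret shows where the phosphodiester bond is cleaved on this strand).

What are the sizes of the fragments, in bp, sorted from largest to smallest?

MspI sites (CCGG) start at positions 105, 110.
MspI cuts after the first base of each site, so after positions 105, 110.
Linear molecule, 2 cuts → 3 fragments:
  1–105 → 105 bp
  106–110 → 5 bp
  111–131 → 21 bp
Sorted largest to smallest: 105, 21, 5 bp.

105, 21, 5 bp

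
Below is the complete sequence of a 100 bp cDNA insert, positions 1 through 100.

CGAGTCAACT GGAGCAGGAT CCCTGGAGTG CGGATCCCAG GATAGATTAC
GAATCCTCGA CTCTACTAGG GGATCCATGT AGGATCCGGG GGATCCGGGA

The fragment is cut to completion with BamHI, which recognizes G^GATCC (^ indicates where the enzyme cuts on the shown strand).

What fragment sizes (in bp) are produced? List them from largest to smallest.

BamHI sites (GGATCC) start at positions 17, 32, 71, 82, 91.
BamHI cuts after the first base of each site, so after positions 17, 32, 71, 82, 91.
Linear molecule, 5 cuts → 6 fragments:
  1–17 → 17 bp
  18–32 → 15 bp
  33–71 → 39 bp
  72–82 → 11 bp
  83–91 → 9 bp
  92–100 → 9 bp
Sorted largest to smallest: 39, 17, 15, 11, 9, 9 bp.

39, 17, 15, 11, 9, 9 bp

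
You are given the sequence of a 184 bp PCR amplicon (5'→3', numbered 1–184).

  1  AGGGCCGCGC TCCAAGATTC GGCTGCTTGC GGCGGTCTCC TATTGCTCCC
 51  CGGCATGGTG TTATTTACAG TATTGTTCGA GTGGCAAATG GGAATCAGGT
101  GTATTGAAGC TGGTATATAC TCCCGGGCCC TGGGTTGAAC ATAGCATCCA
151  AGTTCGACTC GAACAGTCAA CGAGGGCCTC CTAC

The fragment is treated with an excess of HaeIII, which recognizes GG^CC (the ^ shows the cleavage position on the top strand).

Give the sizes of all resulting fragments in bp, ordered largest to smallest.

HaeIII sites (GGCC) start at positions 3, 126, 175.
HaeIII cuts after base 2 of each site, so after positions 4, 127, 176.
Linear molecule, 3 cuts → 4 fragments:
  1–4 → 4 bp
  5–127 → 123 bp
  128–176 → 49 bp
  177–184 → 8 bp
Sorted largest to smallest: 123, 49, 8, 4 bp.

123, 49, 8, 4 bp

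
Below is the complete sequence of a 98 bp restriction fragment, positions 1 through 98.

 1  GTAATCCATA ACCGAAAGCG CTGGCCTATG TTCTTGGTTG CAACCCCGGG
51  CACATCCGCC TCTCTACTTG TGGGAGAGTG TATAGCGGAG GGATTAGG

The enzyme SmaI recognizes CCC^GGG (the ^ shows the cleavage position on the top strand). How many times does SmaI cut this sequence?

CCCGGG occurs starting at position 45.
SmaI cuts at 1 site.

1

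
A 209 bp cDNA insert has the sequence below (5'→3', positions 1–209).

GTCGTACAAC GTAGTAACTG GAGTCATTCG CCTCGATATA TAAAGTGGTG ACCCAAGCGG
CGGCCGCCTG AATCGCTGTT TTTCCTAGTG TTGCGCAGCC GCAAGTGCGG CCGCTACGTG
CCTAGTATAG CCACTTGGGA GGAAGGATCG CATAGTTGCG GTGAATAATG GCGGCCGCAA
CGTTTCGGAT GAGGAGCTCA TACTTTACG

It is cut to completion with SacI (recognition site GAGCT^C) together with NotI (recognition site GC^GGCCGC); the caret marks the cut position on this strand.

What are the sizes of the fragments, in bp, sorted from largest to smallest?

64, 61, 47, 26, 11 bp

The SacI site (GAGCTC) starts at position 194.
SacI cuts after base 5 of each site (before the last base), so after position 198.
NotI sites (GCGGCCGC) start at positions 60, 107, 171.
NotI cuts after base 2 of each site, so after positions 61, 108, 172.
Combined cut positions: 61, 108, 172, 198.
Linear molecule, 4 cuts → 5 fragments:
  1–61 → 61 bp
  62–108 → 47 bp
  109–172 → 64 bp
  173–198 → 26 bp
  199–209 → 11 bp
Sorted largest to smallest: 64, 61, 47, 26, 11 bp.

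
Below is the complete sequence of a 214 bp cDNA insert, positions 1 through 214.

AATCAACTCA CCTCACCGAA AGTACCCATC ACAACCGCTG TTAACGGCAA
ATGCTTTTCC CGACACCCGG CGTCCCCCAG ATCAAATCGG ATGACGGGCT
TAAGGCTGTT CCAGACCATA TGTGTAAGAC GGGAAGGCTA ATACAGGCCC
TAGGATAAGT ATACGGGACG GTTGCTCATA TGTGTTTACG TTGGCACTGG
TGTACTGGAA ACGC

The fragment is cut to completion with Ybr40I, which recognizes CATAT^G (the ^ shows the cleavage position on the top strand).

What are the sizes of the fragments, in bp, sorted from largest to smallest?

Ybr40I sites (CATATG) start at positions 117, 177.
Ybr40I cuts after base 5 of each site (before the last base), so after positions 121, 181.
Linear molecule, 2 cuts → 3 fragments:
  1–121 → 121 bp
  122–181 → 60 bp
  182–214 → 33 bp
Sorted largest to smallest: 121, 60, 33 bp.

121, 60, 33 bp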